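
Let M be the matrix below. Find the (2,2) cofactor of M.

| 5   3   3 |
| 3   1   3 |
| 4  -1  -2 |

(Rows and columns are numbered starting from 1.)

-22

Delete row 2 and column 2; the remaining 2×2 submatrix is [5 3; 4 -2].
Its determinant is 5·(-2) − 3·4 = -22.
The cofactor carries sign (−1)^(2+2) = +1, so C_{2,2} = +(-22) = -22.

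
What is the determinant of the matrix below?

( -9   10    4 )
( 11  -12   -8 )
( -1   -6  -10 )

Expand along column 1:
  + (-9) · |-12 -8; -6 -10| = (-9)·(120 − 48) = -648
  − 11 · |10 4; -6 -10| = −11·(-100 − (-24)) = 836
  + (-1) · |10 4; -12 -8| = (-1)·(-80 − (-48)) = 32
Sum: (-648) + (836) + (32) = 220

220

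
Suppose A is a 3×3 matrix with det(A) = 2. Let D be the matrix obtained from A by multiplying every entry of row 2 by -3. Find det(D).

Scaling one row by -3 multiplies the determinant by -3.
det(D) = (-3)·(2) = -6

det(D) = -6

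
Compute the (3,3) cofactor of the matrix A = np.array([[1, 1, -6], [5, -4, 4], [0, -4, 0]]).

Delete row 3 and column 3; the remaining 2×2 submatrix is [1 1; 5 -4].
Its determinant is 1·(-4) − 1·5 = -9.
The cofactor carries sign (−1)^(3+3) = +1, so C_{3,3} = +(-9) = -9.

-9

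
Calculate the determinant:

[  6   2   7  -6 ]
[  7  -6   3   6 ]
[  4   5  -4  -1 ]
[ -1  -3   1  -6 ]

Expand along row 1:
  + (6) · M_11   where M_11 = det([-6 3 6; 5 -4 -1; -3 1 -6]) = -93
  − (2) · M_12   where M_12 = det([7 3 6; 4 -4 -1; -1 1 -6]) = 250
  + (7) · M_13   where M_13 = det([7 -6 6; 4 5 -1; -1 -3 -6]) = -423
  − (-6) · M_14   where M_14 = det([7 -6 3; 4 5 -4; -1 -3 1]) = -70
det = (+1)·(6)·(-93) + (-1)·(2)·(250) + (+1)·(7)·(-423) + (-1)·(-6)·(-70) = -4439

The determinant is -4439.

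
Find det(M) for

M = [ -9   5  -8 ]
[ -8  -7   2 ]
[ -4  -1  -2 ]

-104

Expand along column 1:
  + (-9) · |-7 2; -1 -2| = (-9)·(14 − (-2)) = -144
  − (-8) · |5 -8; -1 -2| = −(-8)·(-10 − 8) = -144
  + (-4) · |5 -8; -7 2| = (-4)·(10 − 56) = 184
Sum: (-144) + (-144) + (184) = -104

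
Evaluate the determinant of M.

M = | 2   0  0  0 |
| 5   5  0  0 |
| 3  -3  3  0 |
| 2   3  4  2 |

M is lower triangular, so det(M) is the product of the diagonal entries:
det = (2) · (5) · (3) · (2) = 60

60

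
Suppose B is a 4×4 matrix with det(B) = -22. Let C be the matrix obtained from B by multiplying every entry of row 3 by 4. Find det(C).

The determinant is -88.

Scaling one row by 4 multiplies the determinant by 4.
det(C) = (4)·(-22) = -88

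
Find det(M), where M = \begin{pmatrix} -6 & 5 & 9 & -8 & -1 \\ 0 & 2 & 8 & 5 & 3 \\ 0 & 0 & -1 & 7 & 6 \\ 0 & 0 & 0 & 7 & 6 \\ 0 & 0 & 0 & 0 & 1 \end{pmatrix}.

M is upper triangular, so det(M) is the product of the diagonal entries:
det = (-6) · (2) · (-1) · (7) · (1) = 84

84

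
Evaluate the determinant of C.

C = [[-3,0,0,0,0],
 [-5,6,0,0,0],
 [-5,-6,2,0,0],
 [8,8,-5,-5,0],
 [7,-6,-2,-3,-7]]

C is lower triangular, so det(C) is the product of the diagonal entries:
det = (-3) · (6) · (2) · (-5) · (-7) = -1260

-1260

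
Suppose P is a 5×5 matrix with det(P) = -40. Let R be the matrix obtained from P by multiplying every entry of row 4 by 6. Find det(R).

-240

Scaling one row by 6 multiplies the determinant by 6.
det(R) = (6)·(-40) = -240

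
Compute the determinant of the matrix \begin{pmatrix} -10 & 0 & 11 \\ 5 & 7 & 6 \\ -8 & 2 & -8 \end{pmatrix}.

1406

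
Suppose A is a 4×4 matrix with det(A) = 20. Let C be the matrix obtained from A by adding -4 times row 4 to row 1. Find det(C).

Adding a multiple of one row to another leaves the determinant unchanged.
det(C) = (1)·(20) = 20

20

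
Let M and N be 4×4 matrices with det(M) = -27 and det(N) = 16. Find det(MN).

det(MN) = det(M)·det(N) = (-27)·(16) = -432

-432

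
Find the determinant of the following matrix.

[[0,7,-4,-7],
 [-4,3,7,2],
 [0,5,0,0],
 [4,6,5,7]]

-960

Expand along row 3 (it has 3 zeros):
  − (5) · M_32   where M_32 = det([0 -4 -7; -4 7 2; 4 5 7]) = 192
det = (-1)·(5)·(192) = -960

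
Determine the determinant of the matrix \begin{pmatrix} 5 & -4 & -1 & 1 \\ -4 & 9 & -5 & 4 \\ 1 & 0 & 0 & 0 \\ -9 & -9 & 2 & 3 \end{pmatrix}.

Expand along row 3 (it has 3 zeros):
  + (1) · M_31   where M_31 = det([-4 -1 1; 9 -5 4; -9 2 3]) = 128
det = (+1)·(1)·(128) = 128

The determinant is 128.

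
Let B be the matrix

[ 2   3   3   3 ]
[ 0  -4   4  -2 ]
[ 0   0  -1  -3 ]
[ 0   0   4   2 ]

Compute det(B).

B is block upper-triangular with a 2×2 block and a 2×2 block on the diagonal, so its determinant equals the product of the determinants of the diagonal blocks.
det of the 2×2 block = -8
det of the 2×2 block = 10
det = (-8)·(10) = -80

-80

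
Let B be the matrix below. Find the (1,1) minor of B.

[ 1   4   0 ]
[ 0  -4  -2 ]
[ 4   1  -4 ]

The minor is 18.

Delete row 1 and column 1; the remaining 2×2 submatrix is [-4 -2; 1 -4].
Its determinant is (-4)·(-4) − (-2)·1 = 18.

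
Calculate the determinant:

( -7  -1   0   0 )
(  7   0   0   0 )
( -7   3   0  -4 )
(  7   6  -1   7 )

-28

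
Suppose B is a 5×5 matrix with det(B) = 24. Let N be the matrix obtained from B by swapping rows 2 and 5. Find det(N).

The determinant is -24.

Swapping two rows multiplies the determinant by −1.
det(N) = (-1)·(24) = -24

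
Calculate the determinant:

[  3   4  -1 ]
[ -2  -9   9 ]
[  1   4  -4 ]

Expand along column 1:
  + 3 · |-9 9; 4 -4| = 3·(36 − 36) = 0
  − (-2) · |4 -1; 4 -4| = −(-2)·(-16 − (-4)) = -24
  + 1 · |4 -1; -9 9| = 1·(36 − 9) = 27
Sum: (0) + (-24) + (27) = 3

The determinant is 3.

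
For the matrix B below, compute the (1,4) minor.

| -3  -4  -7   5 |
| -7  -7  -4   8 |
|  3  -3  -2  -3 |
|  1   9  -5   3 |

-442

Delete row 1 and column 4; the remaining 3×3 submatrix is [-7 -7 -4; 3 -3 -2; 1 9 -5].
Its determinant is -442.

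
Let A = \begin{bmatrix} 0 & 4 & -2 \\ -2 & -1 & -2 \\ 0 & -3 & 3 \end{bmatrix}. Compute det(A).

Expand along column 1:
  − (-2) · |4 -2; -3 3| = −(-2)·(12 − 6) = 12

12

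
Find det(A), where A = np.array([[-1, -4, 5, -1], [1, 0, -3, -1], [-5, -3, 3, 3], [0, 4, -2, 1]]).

The determinant is 54.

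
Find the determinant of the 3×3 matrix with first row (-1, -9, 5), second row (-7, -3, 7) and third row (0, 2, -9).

484

Expand along column 1:
  + (-1) · |-3 7; 2 -9| = (-1)·(27 − 14) = -13
  − (-7) · |-9 5; 2 -9| = −(-7)·(81 − 10) = 497
Sum: (-13) + (497) = 484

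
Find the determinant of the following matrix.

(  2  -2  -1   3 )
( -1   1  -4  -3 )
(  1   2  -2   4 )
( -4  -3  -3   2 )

450

Expand along row 1:
  + (2) · M_11   where M_11 = det([1 -4 -3; 2 -2 4; -3 -3 2]) = 108
  − (-2) · M_12   where M_12 = det([-1 -4 -3; 1 -2 4; -4 -3 2]) = 97
  + (-1) · M_13   where M_13 = det([-1 1 -3; 1 2 4; -4 -3 2]) = -49
  − (3) · M_14   where M_14 = det([-1 1 -4; 1 2 -2; -4 -3 -3]) = 3
det = (+1)·(2)·(108) + (-1)·(-2)·(97) + (+1)·(-1)·(-49) + (-1)·(3)·(3) = 450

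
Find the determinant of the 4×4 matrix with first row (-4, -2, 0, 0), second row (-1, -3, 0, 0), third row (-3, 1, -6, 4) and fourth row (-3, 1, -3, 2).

The matrix is block lower-triangular with a 2×2 block and a 2×2 block on the diagonal, so its determinant equals the product of the determinants of the diagonal blocks.
det of the 2×2 block = 10
det of the 2×2 block = 0
det = (10)·(0) = 0

0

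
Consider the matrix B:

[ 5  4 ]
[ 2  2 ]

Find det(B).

det(B) = 5·2 − 4·2 = 10 − 8 = 2

2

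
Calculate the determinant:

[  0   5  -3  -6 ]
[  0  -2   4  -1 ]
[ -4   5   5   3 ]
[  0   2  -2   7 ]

Expand along column 1 (it has 3 zeros):
  + (-4) · M_31   where M_31 = det([5 -3 -6; -2 4 -1; 2 -2 7]) = 118
det = (+1)·(-4)·(118) = -472

-472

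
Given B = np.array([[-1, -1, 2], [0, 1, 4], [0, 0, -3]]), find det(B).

|B| = 3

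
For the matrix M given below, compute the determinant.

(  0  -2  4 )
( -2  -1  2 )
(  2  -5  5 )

20

Expand along column 1:
  − (-2) · |-2 4; -5 5| = −(-2)·(-10 − (-20)) = 20
  + 2 · |-2 4; -1 2| = 2·(-4 − (-4)) = 0
Sum: (20) + (0) = 20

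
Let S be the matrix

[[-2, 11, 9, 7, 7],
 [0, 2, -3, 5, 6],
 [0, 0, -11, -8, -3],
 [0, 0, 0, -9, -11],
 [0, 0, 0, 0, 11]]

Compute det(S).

S is upper triangular, so det(S) is the product of the diagonal entries:
det = (-2) · (2) · (-11) · (-9) · (11) = -4356

-4356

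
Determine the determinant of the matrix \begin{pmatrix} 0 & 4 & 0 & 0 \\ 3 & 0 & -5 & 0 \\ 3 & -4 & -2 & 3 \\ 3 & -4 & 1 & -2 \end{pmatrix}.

Expand along row 1 (it has 3 zeros):
  − (4) · M_12   where M_12 = det([3 -5 0; 3 -2 3; 3 1 -2]) = -72
det = (-1)·(4)·(-72) = 288

The determinant is 288.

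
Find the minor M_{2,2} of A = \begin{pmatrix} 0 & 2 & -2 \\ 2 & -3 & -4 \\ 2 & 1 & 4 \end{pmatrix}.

4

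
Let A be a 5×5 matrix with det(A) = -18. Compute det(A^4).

det(A^4) = (det A)^4 = (-18)^4 = 104976

104976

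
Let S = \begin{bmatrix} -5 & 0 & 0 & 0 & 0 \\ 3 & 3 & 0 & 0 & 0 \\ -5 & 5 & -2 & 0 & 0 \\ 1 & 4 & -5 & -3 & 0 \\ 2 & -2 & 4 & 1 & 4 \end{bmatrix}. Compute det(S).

S is lower triangular, so det(S) is the product of the diagonal entries:
det = (-5) · (3) · (-2) · (-3) · (4) = -360

-360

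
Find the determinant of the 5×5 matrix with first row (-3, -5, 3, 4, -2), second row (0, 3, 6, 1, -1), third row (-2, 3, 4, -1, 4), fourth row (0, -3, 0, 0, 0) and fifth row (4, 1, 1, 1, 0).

-1287

Expand along row 4 (it has 4 zeros):
  + (-3) · M_42   where M_42 = det([-3 3 4 -2; 0 6 1 -1; -2 4 -1 4; 4 1 1 0]) = 429
det = (+1)·(-3)·(429) = -1287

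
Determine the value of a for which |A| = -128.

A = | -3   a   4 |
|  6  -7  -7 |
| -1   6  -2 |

Expanding along the row containing a, det(A) is linear in a: det(A) = (19)·a + (-52).
Set (19)·a + (-52) = -128  ⇒  (19)·a = -76  ⇒  a = -4.

-4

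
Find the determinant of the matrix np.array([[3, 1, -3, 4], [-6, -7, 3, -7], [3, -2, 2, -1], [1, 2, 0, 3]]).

-204

Expand along row 4 (it has 1 zero):
  − (1) · M_41   where M_41 = det([1 -3 4; -7 3 -7; -2 2 -1]) = -42
  + (2) · M_42   where M_42 = det([3 -3 4; -6 3 -7; 3 2 -1]) = 30
  + (3) · M_44   where M_44 = det([3 1 -3; -6 -7 3; 3 -2 2]) = -102
det = (-1)·(1)·(-42) + (+1)·(2)·(30) + (+1)·(3)·(-102) = -204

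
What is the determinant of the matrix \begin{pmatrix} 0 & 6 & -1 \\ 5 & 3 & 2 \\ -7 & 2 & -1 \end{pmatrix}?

Expand along column 1:
  − 5 · |6 -1; 2 -1| = −5·(-6 − (-2)) = 20
  + (-7) · |6 -1; 3 2| = (-7)·(12 − (-3)) = -105
Sum: (20) + (-105) = -85

The determinant is -85.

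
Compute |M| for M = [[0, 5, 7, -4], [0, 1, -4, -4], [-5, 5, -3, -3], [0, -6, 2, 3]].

The determinant is -1075.

Expand along column 1 (it has 3 zeros):
  + (-5) · M_31   where M_31 = det([5 7 -4; 1 -4 -4; -6 2 3]) = 215
det = (+1)·(-5)·(215) = -1075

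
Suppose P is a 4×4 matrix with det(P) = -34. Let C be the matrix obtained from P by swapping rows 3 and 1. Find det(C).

Swapping two rows multiplies the determinant by −1.
det(C) = (-1)·(-34) = 34

|C| = 34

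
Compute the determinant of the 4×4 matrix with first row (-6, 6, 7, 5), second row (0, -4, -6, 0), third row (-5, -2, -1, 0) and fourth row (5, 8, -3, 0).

Expand along column 4 (it has 3 zeros):
  − (5) · M_14   where M_14 = det([0 -4 -6; -5 -2 -1; 5 8 -3]) = 260
det = (-1)·(5)·(260) = -1300

-1300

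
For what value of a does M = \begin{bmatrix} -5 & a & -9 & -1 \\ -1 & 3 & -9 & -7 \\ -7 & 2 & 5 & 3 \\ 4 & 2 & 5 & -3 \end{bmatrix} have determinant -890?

a = 2

Expanding along the row containing a, det(M) is linear in a: det(M) = (-496)·a + (102).
Set (-496)·a + (102) = -890  ⇒  (-496)·a = -992  ⇒  a = 2.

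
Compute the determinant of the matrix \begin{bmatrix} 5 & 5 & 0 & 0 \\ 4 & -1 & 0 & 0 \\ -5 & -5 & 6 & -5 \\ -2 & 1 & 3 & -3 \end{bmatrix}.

The matrix is block lower-triangular with a 2×2 block and a 2×2 block on the diagonal, so its determinant equals the product of the determinants of the diagonal blocks.
det of the 2×2 block = -25
det of the 2×2 block = -3
det = (-25)·(-3) = 75

The determinant is 75.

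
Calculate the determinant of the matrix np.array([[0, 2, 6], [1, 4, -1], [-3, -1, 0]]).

72

Expand along row 1:
  − 2 · |1 -1; -3 0| = −2·(0 − 3) = 6
  + 6 · |1 4; -3 -1| = 6·(-1 − (-12)) = 66
Sum: (6) + (66) = 72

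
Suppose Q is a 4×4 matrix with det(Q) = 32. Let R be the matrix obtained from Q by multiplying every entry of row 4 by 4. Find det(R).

Scaling one row by 4 multiplies the determinant by 4.
det(R) = (4)·(32) = 128

|R| = 128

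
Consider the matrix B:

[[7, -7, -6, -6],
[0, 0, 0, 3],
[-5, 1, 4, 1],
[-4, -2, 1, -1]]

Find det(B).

|B| = 168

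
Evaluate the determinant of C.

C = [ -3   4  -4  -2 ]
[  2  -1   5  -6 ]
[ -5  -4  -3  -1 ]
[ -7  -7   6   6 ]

Expand along row 1:
  + (-3) · M_11   where M_11 = det([-1 5 -6; -4 -3 -1; -7 6 6]) = 437
  − (4) · M_12   where M_12 = det([2 5 -6; -5 -3 -1; -7 6 6]) = 467
  + (-4) · M_13   where M_13 = det([2 -1 -6; -5 -4 -1; -7 -7 6]) = -141
  − (-2) · M_14   where M_14 = det([2 -1 5; -5 -4 -3; -7 -7 6]) = -106
det = (+1)·(-3)·(437) + (-1)·(4)·(467) + (+1)·(-4)·(-141) + (-1)·(-2)·(-106) = -2827

-2827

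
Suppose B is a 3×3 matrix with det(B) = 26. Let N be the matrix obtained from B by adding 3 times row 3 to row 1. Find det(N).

Adding a multiple of one row to another leaves the determinant unchanged.
det(N) = (1)·(26) = 26

|N| = 26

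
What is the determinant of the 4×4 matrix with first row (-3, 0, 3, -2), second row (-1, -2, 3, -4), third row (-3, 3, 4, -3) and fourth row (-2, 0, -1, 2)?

Expand along column 2 (it has 2 zeros):
  + (-2) · M_22   where M_22 = det([-3 3 -2; -3 4 -3; -2 -1 2]) = -1
  − (3) · M_32   where M_32 = det([-3 3 -2; -1 3 -4; -2 -1 2]) = 10
det = (+1)·(-2)·(-1) + (-1)·(3)·(10) = -28

-28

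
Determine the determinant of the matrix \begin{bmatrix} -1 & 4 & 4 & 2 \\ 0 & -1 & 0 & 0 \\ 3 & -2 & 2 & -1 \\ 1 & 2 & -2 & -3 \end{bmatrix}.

The determinant is -24.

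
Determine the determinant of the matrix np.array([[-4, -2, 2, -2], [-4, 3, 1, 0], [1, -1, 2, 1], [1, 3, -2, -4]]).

Expand along row 2 (it has 1 zero):
  − (-4) · M_21   where M_21 = det([-2 2 -2; -1 2 1; 3 -2 -4]) = 18
  + (3) · M_22   where M_22 = det([-4 2 -2; 1 2 1; 1 -2 -4]) = 42
  − (1) · M_23   where M_23 = det([-4 -2 -2; 1 -1 1; 1 3 -4]) = -22
det = (-1)·(-4)·(18) + (+1)·(3)·(42) + (-1)·(1)·(-22) = 220

220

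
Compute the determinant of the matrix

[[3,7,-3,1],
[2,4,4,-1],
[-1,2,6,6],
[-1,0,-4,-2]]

516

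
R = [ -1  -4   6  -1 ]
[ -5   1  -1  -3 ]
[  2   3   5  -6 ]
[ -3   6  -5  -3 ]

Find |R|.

|R| = -218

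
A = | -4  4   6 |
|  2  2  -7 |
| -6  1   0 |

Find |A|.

224

Expand along row 3:
  + (-6) · |4 6; 2 -7| = (-6)·(-28 − 12) = 240
  − 1 · |-4 6; 2 -7| = −1·(28 − 12) = -16
Sum: (240) + (-16) = 224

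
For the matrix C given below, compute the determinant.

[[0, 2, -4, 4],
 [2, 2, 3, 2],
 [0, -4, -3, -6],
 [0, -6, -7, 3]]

508

Expand along column 1 (it has 3 zeros):
  − (2) · M_21   where M_21 = det([2 -4 4; -4 -3 -6; -6 -7 3]) = -254
det = (-1)·(2)·(-254) = 508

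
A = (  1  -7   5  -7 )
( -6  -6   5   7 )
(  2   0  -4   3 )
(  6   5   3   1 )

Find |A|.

Expand along row 3 (it has 1 zero):
  + (2) · M_31   where M_31 = det([-7 5 -7; -6 5 7; 5 3 1]) = 618
  + (-4) · M_33   where M_33 = det([1 -7 -7; -6 -6 7; 6 5 1]) = -419
  − (3) · M_34   where M_34 = det([1 -7 5; -6 -6 5; 6 5 3]) = -349
det = (+1)·(2)·(618) + (+1)·(-4)·(-419) + (-1)·(3)·(-349) = 3959

3959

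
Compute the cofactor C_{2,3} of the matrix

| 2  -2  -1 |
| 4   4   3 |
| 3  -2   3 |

Delete row 2 and column 3; the remaining 2×2 submatrix is [2 -2; 3 -2].
Its determinant is 2·(-2) − (-2)·3 = 2.
The cofactor carries sign (−1)^(2+3) = −1, so C_{2,3} = −(2) = -2.

The cofactor is -2.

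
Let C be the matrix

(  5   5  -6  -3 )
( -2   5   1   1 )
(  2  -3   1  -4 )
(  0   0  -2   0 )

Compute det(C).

-206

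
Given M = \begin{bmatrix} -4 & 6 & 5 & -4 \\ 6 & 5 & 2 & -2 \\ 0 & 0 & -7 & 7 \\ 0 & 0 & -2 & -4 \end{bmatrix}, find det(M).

M is block upper-triangular with a 2×2 block and a 2×2 block on the diagonal, so its determinant equals the product of the determinants of the diagonal blocks.
det of the 2×2 block = -56
det of the 2×2 block = 42
det = (-56)·(42) = -2352

-2352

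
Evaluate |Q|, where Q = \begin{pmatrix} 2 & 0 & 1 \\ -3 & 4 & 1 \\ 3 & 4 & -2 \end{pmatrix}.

The determinant is -48.

Expand along column 2:
  + 4 · |2 1; 3 -2| = 4·(-4 − 3) = -28
  − 4 · |2 1; -3 1| = −4·(2 − (-3)) = -20
Sum: (-28) + (-20) = -48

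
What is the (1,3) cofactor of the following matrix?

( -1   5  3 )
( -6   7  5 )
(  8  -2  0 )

The cofactor is -44.

Delete row 1 and column 3; the remaining 2×2 submatrix is [-6 7; 8 -2].
Its determinant is (-6)·(-2) − 7·8 = -44.
The cofactor carries sign (−1)^(1+3) = +1, so C_{1,3} = +(-44) = -44.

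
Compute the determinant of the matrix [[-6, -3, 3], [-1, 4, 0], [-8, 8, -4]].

The determinant is 180.

Expand along column 3:
  + 3 · |-1 4; -8 8| = 3·(-8 − (-32)) = 72
  + (-4) · |-6 -3; -1 4| = (-4)·(-24 − 3) = 108
Sum: (72) + (108) = 180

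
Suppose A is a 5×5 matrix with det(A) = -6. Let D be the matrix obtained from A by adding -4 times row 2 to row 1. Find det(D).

Adding a multiple of one row to another leaves the determinant unchanged.
det(D) = (1)·(-6) = -6

|D| = -6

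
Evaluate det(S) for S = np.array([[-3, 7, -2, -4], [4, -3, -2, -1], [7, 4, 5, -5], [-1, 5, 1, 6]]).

Expand along row 1:
  + (-3) · M_11   where M_11 = det([-3 -2 -1; 4 5 -5; 5 1 6]) = 14
  − (7) · M_12   where M_12 = det([4 -2 -1; 7 5 -5; -1 1 6]) = 202
  + (-2) · M_13   where M_13 = det([4 -3 -1; 7 4 -5; -1 5 6]) = 268
  − (-4) · M_14   where M_14 = det([4 -3 -2; 7 4 5; -1 5 1]) = -126
det = (+1)·(-3)·(14) + (-1)·(7)·(202) + (+1)·(-2)·(268) + (-1)·(-4)·(-126) = -2496

|S| = -2496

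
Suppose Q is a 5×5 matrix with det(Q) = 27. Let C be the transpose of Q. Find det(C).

det(Qᵀ) = det(Q).
det(C) = (1)·(27) = 27

det(C) = 27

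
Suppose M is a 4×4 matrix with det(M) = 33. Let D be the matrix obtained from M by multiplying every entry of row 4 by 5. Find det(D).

Scaling one row by 5 multiplies the determinant by 5.
det(D) = (5)·(33) = 165

det(D) = 165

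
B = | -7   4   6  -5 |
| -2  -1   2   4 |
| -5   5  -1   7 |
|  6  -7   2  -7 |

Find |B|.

det(B) = -75

Expand along row 1:
  + (-7) · M_11   where M_11 = det([-1 2 4; 5 -1 7; -7 2 -7]) = -9
  − (4) · M_12   where M_12 = det([-2 2 4; -5 -1 7; 6 2 -7]) = 12
  + (6) · M_13   where M_13 = det([-2 -1 4; -5 5 7; 6 -7 -7]) = -15
  − (-5) · M_14   where M_14 = det([-2 -1 2; -5 5 -1; 6 -7 2]) = 0
det = (+1)·(-7)·(-9) + (-1)·(4)·(12) + (+1)·(6)·(-15) + (-1)·(-5)·(0) = -75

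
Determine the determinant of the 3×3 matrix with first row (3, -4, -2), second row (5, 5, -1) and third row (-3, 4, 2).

The determinant is 0.

Expand along column 1:
  + 3 · |5 -1; 4 2| = 3·(10 − (-4)) = 42
  − 5 · |-4 -2; 4 2| = −5·(-8 − (-8)) = 0
  + (-3) · |-4 -2; 5 -1| = (-3)·(4 − (-10)) = -42
Sum: (42) + (0) + (-42) = 0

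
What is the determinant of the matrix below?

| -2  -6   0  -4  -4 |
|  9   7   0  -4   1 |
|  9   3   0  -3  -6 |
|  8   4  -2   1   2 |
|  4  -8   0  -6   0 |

6192

Expand along column 3 (it has 4 zeros):
  − (-2) · M_43   where M_43 = det([-2 -6 -4 -4; 9 7 -4 1; 9 3 -3 -6; 4 -8 -6 0]) = 3096
det = (-1)·(-2)·(3096) = 6192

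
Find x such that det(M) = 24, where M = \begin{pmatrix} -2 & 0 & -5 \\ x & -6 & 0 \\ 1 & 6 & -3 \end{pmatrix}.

x = -3

Expanding along the column containing x, det(M) is linear in x: det(M) = (-30)·x + (-66).
Set (-30)·x + (-66) = 24  ⇒  (-30)·x = 90  ⇒  x = -3.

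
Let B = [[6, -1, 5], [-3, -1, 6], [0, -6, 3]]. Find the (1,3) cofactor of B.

18

Delete row 1 and column 3; the remaining 2×2 submatrix is [-3 -1; 0 -6].
Its determinant is (-3)·(-6) − (-1)·0 = 18.
The cofactor carries sign (−1)^(1+3) = +1, so C_{1,3} = +(18) = 18.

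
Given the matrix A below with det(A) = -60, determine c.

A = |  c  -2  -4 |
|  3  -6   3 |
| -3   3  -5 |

Expanding along the column containing c, det(A) is linear in c: det(A) = (21)·c + (24).
Set (21)·c + (24) = -60  ⇒  (21)·c = -84  ⇒  c = -4.

c = -4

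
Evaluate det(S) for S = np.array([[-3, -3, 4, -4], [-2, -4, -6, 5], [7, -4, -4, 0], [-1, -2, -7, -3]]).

det(S) = -2985

Expand along row 3 (it has 1 zero):
  + (7) · M_31   where M_31 = det([-3 4 -4; -4 -6 5; -2 -7 -3]) = -311
  − (-4) · M_32   where M_32 = det([-3 4 -4; -2 -6 5; -1 -7 -3]) = -235
  + (-4) · M_33   where M_33 = det([-3 -3 -4; -2 -4 5; -1 -2 -3]) = -33
det = (+1)·(7)·(-311) + (-1)·(-4)·(-235) + (+1)·(-4)·(-33) = -2985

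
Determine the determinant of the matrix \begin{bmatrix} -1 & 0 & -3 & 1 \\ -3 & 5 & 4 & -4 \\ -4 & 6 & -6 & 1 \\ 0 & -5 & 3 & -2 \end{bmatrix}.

Expand along row 1 (it has 1 zero):
  + (-1) · M_11   where M_11 = det([5 4 -4; 6 -6 1; -5 3 -2]) = 121
  + (-3) · M_13   where M_13 = det([-3 5 -4; -4 6 1; 0 -5 -2]) = -99
  − (1) · M_14   where M_14 = det([-3 5 4; -4 6 -6; 0 -5 3]) = 176
det = (+1)·(-1)·(121) + (+1)·(-3)·(-99) + (-1)·(1)·(176) = 0

0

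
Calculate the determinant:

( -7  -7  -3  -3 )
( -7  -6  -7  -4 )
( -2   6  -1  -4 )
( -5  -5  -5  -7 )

986

Expand along row 1:
  + (-7) · M_11   where M_11 = det([-6 -7 -4; 6 -1 -4; -5 -5 -7]) = -216
  − (-7) · M_12   where M_12 = det([-7 -7 -4; -2 -1 -4; -5 -5 -7]) = 29
  + (-3) · M_13   where M_13 = det([-7 -6 -4; -2 6 -4; -5 -5 -7]) = 238
  − (-3) · M_14   where M_14 = det([-7 -6 -7; -2 6 -1; -5 -5 -5]) = -5
det = (+1)·(-7)·(-216) + (-1)·(-7)·(29) + (+1)·(-3)·(238) + (-1)·(-3)·(-5) = 986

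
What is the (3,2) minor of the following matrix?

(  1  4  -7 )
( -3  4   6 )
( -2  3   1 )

The minor is -15.

Delete row 3 and column 2; the remaining 2×2 submatrix is [1 -7; -3 6].
Its determinant is 1·6 − (-7)·(-3) = -15.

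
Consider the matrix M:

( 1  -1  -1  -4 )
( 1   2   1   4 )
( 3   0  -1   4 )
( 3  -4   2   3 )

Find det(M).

Expand along row 3 (it has 1 zero):
  + (3) · M_31   where M_31 = det([-1 -1 -4; 2 1 4; -4 2 3]) = -5
  + (-1) · M_33   where M_33 = det([1 -1 -4; 1 2 4; 3 -4 3]) = 53
  − (4) · M_34   where M_34 = det([1 -1 -1; 1 2 1; 3 -4 2]) = 17
det = (+1)·(3)·(-5) + (+1)·(-1)·(53) + (-1)·(4)·(17) = -136

|M| = -136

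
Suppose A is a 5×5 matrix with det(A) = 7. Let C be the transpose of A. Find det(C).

|C| = 7

det(Aᵀ) = det(A).
det(C) = (1)·(7) = 7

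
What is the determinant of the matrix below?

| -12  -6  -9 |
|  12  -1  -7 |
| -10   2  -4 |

Expand along row 1:
  + (-12) · |-1 -7; 2 -4| = (-12)·(4 − (-14)) = -216
  − (-6) · |12 -7; -10 -4| = −(-6)·(-48 − 70) = -708
  + (-9) · |12 -1; -10 2| = (-9)·(24 − 10) = -126
Sum: (-216) + (-708) + (-126) = -1050

The determinant is -1050.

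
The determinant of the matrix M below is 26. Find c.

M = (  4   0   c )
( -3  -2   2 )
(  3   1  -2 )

Expanding along the row containing c, det(M) is linear in c: det(M) = (3)·c + (8).
Set (3)·c + (8) = 26  ⇒  (3)·c = 18  ⇒  c = 6.

c = 6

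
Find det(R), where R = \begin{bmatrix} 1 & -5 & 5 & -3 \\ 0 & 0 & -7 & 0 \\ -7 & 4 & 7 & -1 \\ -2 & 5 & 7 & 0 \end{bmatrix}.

|R| = 532

Expand along row 2 (it has 3 zeros):
  − (-7) · M_23   where M_23 = det([1 -5 -3; -7 4 -1; -2 5 0]) = 76
det = (-1)·(-7)·(76) = 532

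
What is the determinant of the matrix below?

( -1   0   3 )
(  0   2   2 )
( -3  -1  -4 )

The determinant is 24.

Expand along column 1:
  + (-1) · |2 2; -1 -4| = (-1)·(-8 − (-2)) = 6
  + (-3) · |0 3; 2 2| = (-3)·(0 − 6) = 18
Sum: (6) + (18) = 24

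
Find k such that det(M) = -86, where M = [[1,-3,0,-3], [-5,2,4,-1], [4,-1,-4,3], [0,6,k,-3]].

-2

Expanding along the column containing k, det(M) is linear in k: det(M) = (19)·k + (-48).
Set (19)·k + (-48) = -86  ⇒  (19)·k = -38  ⇒  k = -2.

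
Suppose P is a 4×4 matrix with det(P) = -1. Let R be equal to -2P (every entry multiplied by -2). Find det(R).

-16

For a 4×4 matrix, det(-2P) = (-2)^4·det(P) = 16·det(P).
det(R) = (16)·(-1) = -16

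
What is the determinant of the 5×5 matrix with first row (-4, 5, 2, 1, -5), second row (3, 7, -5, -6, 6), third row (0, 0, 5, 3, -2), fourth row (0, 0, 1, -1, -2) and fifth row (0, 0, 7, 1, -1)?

The matrix is block upper-triangular with a 2×2 block and a 3×3 block on the diagonal, so its determinant equals the product of the determinants of the diagonal blocks.
det of the 2×2 block = -43
det of the 3×3 block = -40
det = (-43)·(-40) = 1720

1720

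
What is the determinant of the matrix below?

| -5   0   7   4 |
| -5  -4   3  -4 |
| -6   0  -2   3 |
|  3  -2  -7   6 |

Expand along column 2 (it has 2 zeros):
  + (-4) · M_22   where M_22 = det([-5 7 4; -6 -2 3; 3 -7 6]) = 462
  + (-2) · M_42   where M_42 = det([-5 7 4; -5 3 -4; -6 -2 3]) = 380
det = (+1)·(-4)·(462) + (+1)·(-2)·(380) = -2608

The determinant is -2608.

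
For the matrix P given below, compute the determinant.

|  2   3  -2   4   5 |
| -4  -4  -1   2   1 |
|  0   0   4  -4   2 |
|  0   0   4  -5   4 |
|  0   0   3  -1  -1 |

-24

P is block upper-triangular with a 2×2 block and a 3×3 block on the diagonal, so its determinant equals the product of the determinants of the diagonal blocks.
det of the 2×2 block = 4
det of the 3×3 block = -6
det = (4)·(-6) = -24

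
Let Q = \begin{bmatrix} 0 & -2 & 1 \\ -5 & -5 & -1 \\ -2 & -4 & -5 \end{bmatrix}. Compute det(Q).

Expand along row 1:
  − (-2) · |-5 -1; -2 -5| = −(-2)·(25 − 2) = 46
  + 1 · |-5 -5; -2 -4| = 1·(20 − 10) = 10
Sum: (46) + (10) = 56

56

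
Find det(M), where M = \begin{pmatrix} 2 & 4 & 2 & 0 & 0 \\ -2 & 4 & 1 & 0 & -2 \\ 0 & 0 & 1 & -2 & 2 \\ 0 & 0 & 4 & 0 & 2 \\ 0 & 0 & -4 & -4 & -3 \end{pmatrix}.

M is block upper-triangular with a 2×2 block and a 3×3 block on the diagonal, so its determinant equals the product of the determinants of the diagonal blocks.
det of the 2×2 block = 16
det of the 3×3 block = -32
det = (16)·(-32) = -512

-512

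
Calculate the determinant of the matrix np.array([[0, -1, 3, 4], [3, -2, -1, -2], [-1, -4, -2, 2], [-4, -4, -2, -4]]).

420

Expand along row 1 (it has 1 zero):
  − (-1) · M_12   where M_12 = det([3 -1 -2; -1 -2 2; -4 -2 -4]) = 60
  + (3) · M_13   where M_13 = det([3 -2 -2; -1 -4 2; -4 -4 -4]) = 120
  − (4) · M_14   where M_14 = det([3 -2 -1; -1 -4 -2; -4 -4 -2]) = 0
det = (-1)·(-1)·(60) + (+1)·(3)·(120) + (-1)·(4)·(0) = 420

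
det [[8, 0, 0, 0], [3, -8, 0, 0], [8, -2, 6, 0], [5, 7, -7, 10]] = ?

The matrix is lower triangular, so the determinant is the product of the diagonal entries:
det = (8) · (-8) · (6) · (10) = -3840

-3840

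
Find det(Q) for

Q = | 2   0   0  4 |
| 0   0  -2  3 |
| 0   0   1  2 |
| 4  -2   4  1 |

28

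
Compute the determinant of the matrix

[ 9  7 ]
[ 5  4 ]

det = 9·4 − 7·5 = 36 − 35 = 1

1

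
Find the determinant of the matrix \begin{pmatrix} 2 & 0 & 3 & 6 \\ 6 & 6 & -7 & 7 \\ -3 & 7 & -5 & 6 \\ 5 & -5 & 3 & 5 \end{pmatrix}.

Expand along row 1 (it has 1 zero):
  + (2) · M_11   where M_11 = det([6 -7 7; 7 -5 6; -5 3 5]) = 169
  + (3) · M_13   where M_13 = det([6 6 7; -3 7 6; 5 -5 5]) = 520
  − (6) · M_14   where M_14 = det([6 6 -7; -3 7 -5; 5 -5 3]) = 20
det = (+1)·(2)·(169) + (+1)·(3)·(520) + (-1)·(6)·(20) = 1778

1778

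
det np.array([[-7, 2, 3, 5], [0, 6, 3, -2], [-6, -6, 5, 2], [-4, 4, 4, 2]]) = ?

-200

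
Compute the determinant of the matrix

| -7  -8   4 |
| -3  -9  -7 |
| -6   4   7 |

The determinant is -523.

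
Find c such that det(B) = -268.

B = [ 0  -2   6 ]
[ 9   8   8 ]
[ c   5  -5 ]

7

Expanding along the row containing c, det(B) is linear in c: det(B) = (-64)·c + (180).
Set (-64)·c + (180) = -268  ⇒  (-64)·c = -448  ⇒  c = 7.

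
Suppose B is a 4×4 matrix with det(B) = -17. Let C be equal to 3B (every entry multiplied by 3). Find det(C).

For a 4×4 matrix, det(3B) = 3^4·det(B) = 81·det(B).
det(C) = (81)·(-17) = -1377

The determinant is -1377.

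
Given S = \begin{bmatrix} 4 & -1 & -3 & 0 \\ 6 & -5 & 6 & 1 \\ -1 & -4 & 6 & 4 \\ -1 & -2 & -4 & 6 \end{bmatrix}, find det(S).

114

Expand along row 1 (it has 1 zero):
  + (4) · M_11   where M_11 = det([-5 6 1; -4 6 4; -2 -4 6]) = -136
  − (-1) · M_12   where M_12 = det([6 6 1; -1 6 4; -1 -4 6]) = 334
  + (-3) · M_13   where M_13 = det([6 -5 1; -1 -4 4; -1 -2 6]) = -108
det = (+1)·(4)·(-136) + (-1)·(-1)·(334) + (+1)·(-3)·(-108) = 114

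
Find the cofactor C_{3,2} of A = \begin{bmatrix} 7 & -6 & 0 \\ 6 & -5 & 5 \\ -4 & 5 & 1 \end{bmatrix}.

-35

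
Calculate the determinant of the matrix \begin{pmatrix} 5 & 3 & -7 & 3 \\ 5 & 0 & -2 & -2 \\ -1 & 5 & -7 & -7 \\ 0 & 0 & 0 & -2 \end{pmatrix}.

Expand along row 4 (it has 3 zeros):
  + (-2) · M_44   where M_44 = det([5 3 -7; 5 0 -2; -1 5 -7]) = -14
det = (+1)·(-2)·(-14) = 28

The determinant is 28.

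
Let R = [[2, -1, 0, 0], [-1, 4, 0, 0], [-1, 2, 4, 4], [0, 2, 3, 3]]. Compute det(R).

R is block lower-triangular with a 2×2 block and a 2×2 block on the diagonal, so its determinant equals the product of the determinants of the diagonal blocks.
det of the 2×2 block = 7
det of the 2×2 block = 0
det = (7)·(0) = 0

|R| = 0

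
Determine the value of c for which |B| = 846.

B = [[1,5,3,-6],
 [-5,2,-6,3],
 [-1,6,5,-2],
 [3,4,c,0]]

5

Expanding along the column containing c, det(B) is linear in c: det(B) = (-81)·c + (1251).
Set (-81)·c + (1251) = 846  ⇒  (-81)·c = -405  ⇒  c = 5.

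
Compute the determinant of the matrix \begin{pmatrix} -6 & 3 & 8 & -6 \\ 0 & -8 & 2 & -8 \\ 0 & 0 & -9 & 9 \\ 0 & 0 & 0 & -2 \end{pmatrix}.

The determinant is 864.

The matrix is upper triangular, so the determinant is the product of the diagonal entries:
det = (-6) · (-8) · (-9) · (-2) = 864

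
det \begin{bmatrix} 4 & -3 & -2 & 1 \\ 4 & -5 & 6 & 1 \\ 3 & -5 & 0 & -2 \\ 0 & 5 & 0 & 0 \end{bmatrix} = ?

Expand along row 4 (it has 3 zeros):
  + (5) · M_42   where M_42 = det([4 -2 1; 4 6 1; 3 0 -2]) = -88
det = (+1)·(5)·(-88) = -440

-440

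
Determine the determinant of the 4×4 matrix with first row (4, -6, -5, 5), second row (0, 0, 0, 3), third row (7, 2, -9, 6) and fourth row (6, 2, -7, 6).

108

Expand along row 2 (it has 3 zeros):
  + (3) · M_24   where M_24 = det([4 -6 -5; 7 2 -9; 6 2 -7]) = 36
det = (+1)·(3)·(36) = 108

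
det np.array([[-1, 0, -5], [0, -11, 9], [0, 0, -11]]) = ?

The matrix is upper triangular, so the determinant is the product of the diagonal entries:
det = (-1) · (-11) · (-11) = -121

The determinant is -121.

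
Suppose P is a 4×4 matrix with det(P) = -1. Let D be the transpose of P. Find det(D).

-1

det(Pᵀ) = det(P).
det(D) = (1)·(-1) = -1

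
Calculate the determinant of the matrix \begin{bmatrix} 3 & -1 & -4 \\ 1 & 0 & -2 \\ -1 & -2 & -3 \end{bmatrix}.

The determinant is -9.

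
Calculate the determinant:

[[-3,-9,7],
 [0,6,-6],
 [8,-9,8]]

Expand along row 2:
  + 6 · |-3 7; 8 8| = 6·(-24 − 56) = -480
  − (-6) · |-3 -9; 8 -9| = −(-6)·(27 − (-72)) = 594
Sum: (-480) + (594) = 114

114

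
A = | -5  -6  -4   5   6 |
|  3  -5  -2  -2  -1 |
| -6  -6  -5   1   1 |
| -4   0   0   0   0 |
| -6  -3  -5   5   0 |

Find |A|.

-1096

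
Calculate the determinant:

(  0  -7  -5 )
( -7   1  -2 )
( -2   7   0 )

207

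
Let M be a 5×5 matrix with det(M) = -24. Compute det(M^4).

det(M^4) = (det M)^4 = (-24)^4 = 331776

331776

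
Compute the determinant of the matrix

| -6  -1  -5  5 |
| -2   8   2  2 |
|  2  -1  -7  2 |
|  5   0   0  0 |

Expand along row 4 (it has 3 zeros):
  − (5) · M_41   where M_41 = det([-1 -5 5; 8 2 2; -1 -7 2]) = -198
det = (-1)·(5)·(-198) = 990

990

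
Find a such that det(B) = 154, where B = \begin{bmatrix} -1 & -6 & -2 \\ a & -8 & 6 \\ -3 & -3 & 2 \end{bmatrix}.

Expanding along the row containing a, det(B) is linear in a: det(B) = (18)·a + (154).
Set (18)·a + (154) = 154  ⇒  (18)·a = 0  ⇒  a = 0.

a = 0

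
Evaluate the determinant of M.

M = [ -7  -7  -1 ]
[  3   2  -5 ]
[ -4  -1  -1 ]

-117

Expand along column 1:
  + (-7) · |2 -5; -1 -1| = (-7)·(-2 − 5) = 49
  − 3 · |-7 -1; -1 -1| = −3·(7 − 1) = -18
  + (-4) · |-7 -1; 2 -5| = (-4)·(35 − (-2)) = -148
Sum: (49) + (-18) + (-148) = -117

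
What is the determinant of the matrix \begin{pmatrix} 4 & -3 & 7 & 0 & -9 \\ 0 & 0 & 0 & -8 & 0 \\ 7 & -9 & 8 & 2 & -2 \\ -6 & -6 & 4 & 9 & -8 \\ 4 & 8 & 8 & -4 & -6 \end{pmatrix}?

The determinant is 54720.

Expand along row 2 (it has 4 zeros):
  + (-8) · M_24   where M_24 = det([4 -3 7 -9; 7 -9 8 -2; -6 -6 4 -8; 4 8 8 -6]) = -6840
det = (+1)·(-8)·(-6840) = 54720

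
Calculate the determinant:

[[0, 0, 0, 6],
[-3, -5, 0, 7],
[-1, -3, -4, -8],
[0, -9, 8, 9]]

-840

Expand along row 1 (it has 3 zeros):
  − (6) · M_14   where M_14 = det([-3 -5 0; -1 -3 -4; 0 -9 8]) = 140
det = (-1)·(6)·(140) = -840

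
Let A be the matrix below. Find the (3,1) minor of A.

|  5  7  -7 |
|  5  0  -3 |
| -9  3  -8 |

-21

Delete row 3 and column 1; the remaining 2×2 submatrix is [7 -7; 0 -3].
Its determinant is 7·(-3) − (-7)·0 = -21.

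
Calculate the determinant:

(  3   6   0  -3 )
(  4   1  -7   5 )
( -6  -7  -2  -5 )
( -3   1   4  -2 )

The determinant is 876.

Expand along row 1 (it has 1 zero):
  + (3) · M_11   where M_11 = det([1 -7 5; -7 -2 -5; 1 4 -2]) = 27
  − (6) · M_12   where M_12 = det([4 -7 5; -6 -2 -5; -3 4 -2]) = -75
  − (-3) · M_14   where M_14 = det([4 1 -7; -6 -7 -2; -3 1 4]) = 115
det = (+1)·(3)·(27) + (-1)·(6)·(-75) + (-1)·(-3)·(115) = 876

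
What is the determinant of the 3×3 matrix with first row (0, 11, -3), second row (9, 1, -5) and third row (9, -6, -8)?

486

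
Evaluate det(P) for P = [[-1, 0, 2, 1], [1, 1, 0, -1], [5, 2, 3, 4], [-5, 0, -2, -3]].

The determinant is -36.

Expand along column 2 (it has 2 zeros):
  + (1) · M_22   where M_22 = det([-1 2 1; 5 3 4; -5 -2 -3]) = -4
  − (2) · M_32   where M_32 = det([-1 2 1; 1 0 -1; -5 -2 -3]) = 16
det = (+1)·(1)·(-4) + (-1)·(2)·(16) = -36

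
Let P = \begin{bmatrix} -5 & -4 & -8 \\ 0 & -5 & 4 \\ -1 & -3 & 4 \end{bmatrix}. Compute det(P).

The determinant is 96.

Expand along row 2:
  + (-5) · |-5 -8; -1 4| = (-5)·(-20 − 8) = 140
  − 4 · |-5 -4; -1 -3| = −4·(15 − 4) = -44
Sum: (140) + (-44) = 96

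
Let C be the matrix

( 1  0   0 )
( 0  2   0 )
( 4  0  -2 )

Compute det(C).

-4

C is lower triangular, so det(C) is the product of the diagonal entries:
det = (1) · (2) · (-2) = -4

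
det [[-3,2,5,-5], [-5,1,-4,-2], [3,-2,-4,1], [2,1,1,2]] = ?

Expand along row 1:
  + (-3) · M_11   where M_11 = det([1 -4 -2; -2 -4 1; 1 1 2]) = -33
  − (2) · M_12   where M_12 = det([-5 -4 -2; 3 -4 1; 2 1 2]) = 39
  + (5) · M_13   where M_13 = det([-5 1 -2; 3 -2 1; 2 1 2]) = 7
  − (-5) · M_14   where M_14 = det([-5 1 -4; 3 -2 -4; 2 1 1]) = -49
det = (+1)·(-3)·(-33) + (-1)·(2)·(39) + (+1)·(5)·(7) + (-1)·(-5)·(-49) = -189

-189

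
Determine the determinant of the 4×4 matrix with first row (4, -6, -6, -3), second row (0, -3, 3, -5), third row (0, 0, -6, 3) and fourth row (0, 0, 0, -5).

The determinant is -360.

The matrix is upper triangular, so the determinant is the product of the diagonal entries:
det = (4) · (-3) · (-6) · (-5) = -360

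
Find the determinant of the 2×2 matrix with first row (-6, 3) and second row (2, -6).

30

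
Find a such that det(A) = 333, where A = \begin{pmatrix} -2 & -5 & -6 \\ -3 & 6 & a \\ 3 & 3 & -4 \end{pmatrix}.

Expanding along the column containing a, det(A) is linear in a: det(A) = (-9)·a + (270).
Set (-9)·a + (270) = 333  ⇒  (-9)·a = 63  ⇒  a = -7.

a = -7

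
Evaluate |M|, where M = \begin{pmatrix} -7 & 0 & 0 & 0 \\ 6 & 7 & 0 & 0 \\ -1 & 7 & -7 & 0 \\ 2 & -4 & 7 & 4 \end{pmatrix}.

det(M) = 1372

M is lower triangular, so det(M) is the product of the diagonal entries:
det = (-7) · (7) · (-7) · (4) = 1372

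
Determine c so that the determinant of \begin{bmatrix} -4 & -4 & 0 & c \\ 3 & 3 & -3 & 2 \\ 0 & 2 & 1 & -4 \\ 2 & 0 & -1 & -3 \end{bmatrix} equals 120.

c = 4

Expanding along the column containing c, det(M) is linear in c: det(M) = (-12)·c + (168).
Set (-12)·c + (168) = 120  ⇒  (-12)·c = -48  ⇒  c = 4.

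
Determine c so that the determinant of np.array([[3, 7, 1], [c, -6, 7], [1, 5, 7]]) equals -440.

c = 6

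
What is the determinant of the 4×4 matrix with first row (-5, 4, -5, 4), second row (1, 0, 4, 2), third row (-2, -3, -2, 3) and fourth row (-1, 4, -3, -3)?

55

Expand along row 2 (it has 1 zero):
  − (1) · M_21   where M_21 = det([4 -5 4; -3 -2 3; 4 -3 -3]) = 113
  − (4) · M_23   where M_23 = det([-5 4 4; -2 -3 3; -1 4 -3]) = -65
  + (2) · M_24   where M_24 = det([-5 4 -5; -2 -3 -2; -1 4 -3]) = -46
det = (-1)·(1)·(113) + (-1)·(4)·(-65) + (+1)·(2)·(-46) = 55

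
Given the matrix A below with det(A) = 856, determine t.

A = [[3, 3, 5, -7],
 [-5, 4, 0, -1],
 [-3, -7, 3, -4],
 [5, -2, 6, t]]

Expanding along the row containing t, det(A) is linear in t: det(A) = (316)·t + (2436).
Set (316)·t + (2436) = 856  ⇒  (316)·t = -1580  ⇒  t = -5.

t = -5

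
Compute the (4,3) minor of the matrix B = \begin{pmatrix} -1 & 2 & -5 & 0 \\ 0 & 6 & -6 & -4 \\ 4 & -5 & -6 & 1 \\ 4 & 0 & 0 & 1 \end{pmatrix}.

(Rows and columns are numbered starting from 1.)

Delete row 4 and column 3; the remaining 3×3 submatrix is [-1 2 0; 0 6 -4; 4 -5 1].
Its determinant is -18.

-18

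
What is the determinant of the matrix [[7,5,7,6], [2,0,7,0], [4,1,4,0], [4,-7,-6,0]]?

Expand along column 4 (it has 3 zeros):
  − (6) · M_14   where M_14 = det([2 0 7; 4 1 4; 4 -7 -6]) = -180
det = (-1)·(6)·(-180) = 1080

The determinant is 1080.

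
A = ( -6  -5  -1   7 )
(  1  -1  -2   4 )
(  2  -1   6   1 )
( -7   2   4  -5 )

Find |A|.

676

Expand along row 1:
  + (-6) · M_11   where M_11 = det([-1 -2 4; -1 6 1; 2 4 -5]) = -24
  − (-5) · M_12   where M_12 = det([1 -2 4; 2 6 1; -7 4 -5]) = 160
  + (-1) · M_13   where M_13 = det([1 -1 4; 2 -1 1; -7 2 -5]) = -12
  − (7) · M_14   where M_14 = det([1 -1 -2; 2 -1 6; -7 2 4]) = 40
det = (+1)·(-6)·(-24) + (-1)·(-5)·(160) + (+1)·(-1)·(-12) + (-1)·(7)·(40) = 676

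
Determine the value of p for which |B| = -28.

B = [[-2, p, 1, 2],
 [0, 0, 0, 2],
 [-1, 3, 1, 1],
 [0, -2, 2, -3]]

Expanding along the column containing p, det(B) is linear in p: det(B) = (4)·p + (-28).
Set (4)·p + (-28) = -28  ⇒  (4)·p = 0  ⇒  p = 0.

p = 0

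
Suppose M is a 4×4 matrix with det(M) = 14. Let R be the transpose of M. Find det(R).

14

det(Mᵀ) = det(M).
det(R) = (1)·(14) = 14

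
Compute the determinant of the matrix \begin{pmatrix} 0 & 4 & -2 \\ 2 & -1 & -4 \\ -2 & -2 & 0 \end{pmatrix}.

44

Expand along column 1:
  − 2 · |4 -2; -2 0| = −2·(0 − 4) = 8
  + (-2) · |4 -2; -1 -4| = (-2)·(-16 − 2) = 36
Sum: (8) + (36) = 44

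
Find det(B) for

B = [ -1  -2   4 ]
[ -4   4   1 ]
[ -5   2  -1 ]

|B| = 72

Expand along column 1:
  + (-1) · |4 1; 2 -1| = (-1)·(-4 − 2) = 6
  − (-4) · |-2 4; 2 -1| = −(-4)·(2 − 8) = -24
  + (-5) · |-2 4; 4 1| = (-5)·(-2 − 16) = 90
Sum: (6) + (-24) + (90) = 72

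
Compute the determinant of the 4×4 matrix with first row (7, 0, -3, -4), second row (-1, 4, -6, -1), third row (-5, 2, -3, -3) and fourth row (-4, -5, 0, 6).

Expand along row 1 (it has 1 zero):
  + (7) · M_11   where M_11 = det([4 -6 -1; 2 -3 -3; -5 0 6]) = -75
  + (-3) · M_13   where M_13 = det([-1 4 -1; -5 2 -3; -4 -5 6]) = 138
  − (-4) · M_14   where M_14 = det([-1 4 -6; -5 2 -3; -4 -5 0]) = -135
det = (+1)·(7)·(-75) + (+1)·(-3)·(138) + (-1)·(-4)·(-135) = -1479

-1479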